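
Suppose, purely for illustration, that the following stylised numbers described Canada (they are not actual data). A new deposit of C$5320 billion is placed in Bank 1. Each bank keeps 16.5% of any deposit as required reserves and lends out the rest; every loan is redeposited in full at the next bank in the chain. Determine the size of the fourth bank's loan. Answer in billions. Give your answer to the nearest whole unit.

Each bank lends a fraction (1 − rr) = 0.8350 of the deposit it receives, so Bank 4 receives 5320·0.8350^3 and lends 5320·0.8350^4 ≈ 2586.1728 billion.

C$2586 billion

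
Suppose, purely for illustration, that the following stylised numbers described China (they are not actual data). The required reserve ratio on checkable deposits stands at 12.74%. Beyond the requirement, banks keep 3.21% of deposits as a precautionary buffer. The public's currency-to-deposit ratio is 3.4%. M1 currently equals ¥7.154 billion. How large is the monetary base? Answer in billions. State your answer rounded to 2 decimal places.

The money multiplier is m = (1 + c) / (rr + e + c) = (1 + 0.034) / (0.1274 + 0.0321 + 0.034) ≈ 5.3437.
MB = M / m = 7.154 / 5.3437 ≈ 1.3388 billion.

¥1.34 billion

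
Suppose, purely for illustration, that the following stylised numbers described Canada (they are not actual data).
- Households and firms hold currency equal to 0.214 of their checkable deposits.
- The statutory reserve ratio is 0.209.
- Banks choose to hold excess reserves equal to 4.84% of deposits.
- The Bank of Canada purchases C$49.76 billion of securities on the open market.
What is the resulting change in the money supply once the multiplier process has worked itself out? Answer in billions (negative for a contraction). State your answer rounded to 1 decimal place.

C$128.1 billion

The money multiplier is m = (1 + c) / (rr + e + c) = (1 + 0.214) / (0.209 + 0.0484 + 0.214) ≈ 2.5753.
The purchase adds 49.76 billion of base, so ΔM = m × ΔMB = 2.5753 × (+49.76) ≈ 128.1469 billion.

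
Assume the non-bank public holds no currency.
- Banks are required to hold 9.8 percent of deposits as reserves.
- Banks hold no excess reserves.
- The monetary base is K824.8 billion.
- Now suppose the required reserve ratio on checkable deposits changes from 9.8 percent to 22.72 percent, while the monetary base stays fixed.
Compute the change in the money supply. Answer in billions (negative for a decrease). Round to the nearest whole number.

Initially m₁ = 1 / (0.098) ≈ 10.2041, so M₁ = 10.2041 × 824.8 ≈ 8416.3417 billion.
After the change m₂ = 1 / (0.2272) ≈ 4.4014, so M₂ = 4.4014 × 824.8 ≈ 3630.2747 billion.
ΔM = M₂ − M₁ = 3630.2747 − 8416.3417 = -4786.067 billion.

-4786 billion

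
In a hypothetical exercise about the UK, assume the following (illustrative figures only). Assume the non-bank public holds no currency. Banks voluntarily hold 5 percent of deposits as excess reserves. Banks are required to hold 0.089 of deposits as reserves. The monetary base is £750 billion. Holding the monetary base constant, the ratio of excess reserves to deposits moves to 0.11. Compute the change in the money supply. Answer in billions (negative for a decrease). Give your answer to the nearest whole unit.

Initially m₁ = 1 / (0.089 + 0.05) ≈ 7.1942, so M₁ = 7.1942 × 750 = 5395.65 billion.
After the change m₂ = 1 / (0.089 + 0.11) ≈ 5.0251, so M₂ = 5.0251 × 750 = 3768.825 billion.
ΔM = M₂ − M₁ = 3768.825 − 5395.65 = -1626.825 billion.

-1627 billion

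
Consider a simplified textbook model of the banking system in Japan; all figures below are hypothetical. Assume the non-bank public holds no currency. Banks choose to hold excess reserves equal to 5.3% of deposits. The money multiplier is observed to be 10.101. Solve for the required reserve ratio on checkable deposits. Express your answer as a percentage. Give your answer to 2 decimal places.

Using m = 10.101. Since m = (1 + c)/(c + rr + e), the denominator satisfies c + rr + e = (1 + c)/m = (1 + 0) / 10.101 ≈ 0.099000.
With c = 0 and e = 0.053, the required reserve ratio on checkable deposits is 0.099000 − 0 − 0.053 = 0.046.

4.60%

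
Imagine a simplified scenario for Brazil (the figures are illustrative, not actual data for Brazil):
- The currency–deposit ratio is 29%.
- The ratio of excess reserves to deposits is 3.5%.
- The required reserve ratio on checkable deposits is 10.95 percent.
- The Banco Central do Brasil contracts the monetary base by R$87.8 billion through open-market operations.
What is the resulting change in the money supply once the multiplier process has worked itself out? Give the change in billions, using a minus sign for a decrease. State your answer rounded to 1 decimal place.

The money multiplier is m = (1 + c) / (rr + e + c) = (1 + 0.29) / (0.1095 + 0.035 + 0.29) ≈ 2.9689.
The sale removes 87.8 billion of base, so ΔM = m × ΔMB = 2.9689 × (−87.8) ≈ -260.6694 billion.

-260.7 billion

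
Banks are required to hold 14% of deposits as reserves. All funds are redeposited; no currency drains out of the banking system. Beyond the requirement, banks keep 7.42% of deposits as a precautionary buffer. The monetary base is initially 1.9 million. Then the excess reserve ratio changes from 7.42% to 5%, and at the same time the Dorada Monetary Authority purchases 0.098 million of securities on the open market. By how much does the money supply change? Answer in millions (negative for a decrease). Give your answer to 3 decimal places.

1.646 million

Before: m₁ = 1 / (0.14 + 0.0742) ≈ 4.66853, MB₁ = 1.9, so M₁ = 4.66853 × 1.9 ≈ 8.8702 million.
After: m₂ = 1 / (0.14 + 0.05) ≈ 5.26316, MB₂ = 1.9 + 0.098 = 1.998, so M₂ = 5.26316 × 1.998 ≈ 10.5158 million.
ΔM = M₂ − M₁ = 10.5158 − 8.8702 = 1.6456 million.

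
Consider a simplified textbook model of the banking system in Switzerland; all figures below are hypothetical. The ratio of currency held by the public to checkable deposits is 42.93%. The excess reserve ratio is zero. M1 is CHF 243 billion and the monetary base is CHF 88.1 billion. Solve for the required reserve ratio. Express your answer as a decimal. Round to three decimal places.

Using m = M/MB = 243/88.1 ≈ 2.758229. Since m = (1 + c)/(c + rr + e), the denominator satisfies c + rr + e = (1 + c)/m = (1 + 0.4293) / 2.758229 ≈ 0.518195.
With c = 0.4293 and e = 0, the required reserve ratio is 0.518195 − 0.4293 − 0 = 0.088895.

0.089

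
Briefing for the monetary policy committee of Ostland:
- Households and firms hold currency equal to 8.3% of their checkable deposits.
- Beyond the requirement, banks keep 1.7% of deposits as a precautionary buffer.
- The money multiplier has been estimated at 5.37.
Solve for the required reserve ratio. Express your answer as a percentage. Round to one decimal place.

10.2%

Using m = 5.37. Since m = (1 + c)/(c + rr + e), the denominator satisfies c + rr + e = (1 + c)/m = (1 + 0.083) / 5.37 ≈ 0.201676.
With c = 0.083 and e = 0.017, the required reserve ratio is 0.201676 − 0.083 − 0.017 = 0.101676.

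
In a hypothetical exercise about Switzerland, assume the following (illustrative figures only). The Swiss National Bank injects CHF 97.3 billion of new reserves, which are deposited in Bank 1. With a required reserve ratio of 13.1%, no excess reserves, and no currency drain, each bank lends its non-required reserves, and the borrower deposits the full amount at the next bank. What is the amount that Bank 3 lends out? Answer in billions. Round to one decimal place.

Each bank lends a fraction (1 − rr) = 0.8690 of the deposit it receives, so Bank 3 receives 97.3·0.8690^2 and lends 97.3·0.8690^3 ≈ 63.8517 billion.

CHF 63.9 billion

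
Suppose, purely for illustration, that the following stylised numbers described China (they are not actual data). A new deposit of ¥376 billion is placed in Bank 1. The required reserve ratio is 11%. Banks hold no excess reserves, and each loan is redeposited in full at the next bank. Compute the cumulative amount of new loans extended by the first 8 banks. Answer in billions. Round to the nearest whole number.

Bank i lends (1 − rr)^i of the original deposit: Bank 1 lends 376·0.8900 = 334.6400, Bank 2 lends 376·0.8900² = 297.8296, and so on.
Summing a geometric series: total = 376·[0.8900·(1 − 0.8900^8) / (1 − 0.8900)] ≈ 1844.5999 billion.

¥1845 billion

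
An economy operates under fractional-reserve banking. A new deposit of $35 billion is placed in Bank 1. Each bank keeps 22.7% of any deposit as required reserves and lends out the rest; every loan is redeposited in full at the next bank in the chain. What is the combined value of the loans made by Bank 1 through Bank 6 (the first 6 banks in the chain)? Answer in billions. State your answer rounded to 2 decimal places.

Bank i lends (1 − rr)^i of the original deposit: Bank 1 lends 35·0.7730 = 27.0550, Bank 2 lends 35·0.7730² ≈ 20.9135, and so on.
Summing a geometric series: total = 35·[0.7730·(1 − 0.7730^6) / (1 − 0.7730)] ≈ 93.7578 billion.

$93.76 billion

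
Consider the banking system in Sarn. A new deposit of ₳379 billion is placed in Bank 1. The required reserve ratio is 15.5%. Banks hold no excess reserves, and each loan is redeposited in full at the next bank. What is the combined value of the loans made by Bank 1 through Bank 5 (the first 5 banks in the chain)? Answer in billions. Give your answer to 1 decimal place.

₳1176.0 billion

Bank i lends (1 − rr)^i of the original deposit: Bank 1 lends 379·0.8450 = 320.2550, Bank 2 lends 379·0.8450² ≈ 270.6155, and so on.
Summing a geometric series: total = 379·[0.8450·(1 − 0.8450^5) / (1 − 0.8450)] ≈ 1176.0429 billion.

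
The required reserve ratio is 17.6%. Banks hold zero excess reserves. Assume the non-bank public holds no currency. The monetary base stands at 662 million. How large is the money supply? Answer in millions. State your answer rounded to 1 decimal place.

3761.4 million

With no currency drain or excess reserves, the money multiplier is m = 1/rr = 1/0.176 ≈ 5.68182.
Money supply M = m × MB = 5.68182 × 662 ≈ 3761.3648 million.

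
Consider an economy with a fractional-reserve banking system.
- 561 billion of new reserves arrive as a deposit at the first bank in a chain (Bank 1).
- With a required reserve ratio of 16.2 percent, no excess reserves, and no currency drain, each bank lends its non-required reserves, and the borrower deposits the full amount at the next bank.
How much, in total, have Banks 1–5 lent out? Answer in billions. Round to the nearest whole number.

Bank i lends (1 − rr)^i of the original deposit: Bank 1 lends 561·0.8380 = 470.1180, Bank 2 lends 561·0.8380² ≈ 393.9589, and so on.
Summing a geometric series: total = 561·[0.8380·(1 − 0.8380^5) / (1 − 0.8380)] ≈ 1702.7068 billion.

1703 billion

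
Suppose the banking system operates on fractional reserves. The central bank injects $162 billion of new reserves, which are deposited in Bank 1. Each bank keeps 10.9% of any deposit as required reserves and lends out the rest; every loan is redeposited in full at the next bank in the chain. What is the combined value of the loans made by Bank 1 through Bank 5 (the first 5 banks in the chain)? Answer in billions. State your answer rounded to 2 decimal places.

$580.61 billion

Bank i lends (1 − rr)^i of the original deposit: Bank 1 lends 162·0.8910 = 144.3420, Bank 2 lends 162·0.8910² ≈ 128.6087, and so on.
Summing a geometric series: total = 162·[0.8910·(1 − 0.8910^5) / (1 − 0.8910)] ≈ 580.6122 billion.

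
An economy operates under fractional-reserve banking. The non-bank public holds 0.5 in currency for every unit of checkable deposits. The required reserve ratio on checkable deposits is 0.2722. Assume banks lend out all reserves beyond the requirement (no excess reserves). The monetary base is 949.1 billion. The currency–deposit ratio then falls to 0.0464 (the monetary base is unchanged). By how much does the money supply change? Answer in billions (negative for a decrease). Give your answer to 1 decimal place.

Initially m₁ = (1 + 0.5) / (0.2722 + 0.5) ≈ 1.94250, so M₁ = 1.94250 × 949.1 ≈ 1843.6267 billion.
After the change m₂ = (1 + 0.0464) / (0.2722 + 0.0464) ≈ 3.28437, so M₂ = 3.28437 × 949.1 ≈ 3117.1956 billion.
ΔM = M₂ − M₁ = 3117.1956 − 1843.6267 = 1273.5689 billion.

1273.6 billion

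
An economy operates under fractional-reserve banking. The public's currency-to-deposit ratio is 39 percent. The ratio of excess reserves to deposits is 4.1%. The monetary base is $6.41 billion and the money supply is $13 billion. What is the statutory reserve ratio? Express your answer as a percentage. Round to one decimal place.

25.4%

Using m = M/MB = 13/6.41 ≈ 2.028081. Since m = (1 + c)/(c + rr + e), the denominator satisfies c + rr + e = (1 + c)/m = (1 + 0.39) / 2.028081 ≈ 0.685377.
With c = 0.39 and e = 0.041, the statutory reserve ratio is 0.685377 − 0.39 − 0.041 = 0.254377.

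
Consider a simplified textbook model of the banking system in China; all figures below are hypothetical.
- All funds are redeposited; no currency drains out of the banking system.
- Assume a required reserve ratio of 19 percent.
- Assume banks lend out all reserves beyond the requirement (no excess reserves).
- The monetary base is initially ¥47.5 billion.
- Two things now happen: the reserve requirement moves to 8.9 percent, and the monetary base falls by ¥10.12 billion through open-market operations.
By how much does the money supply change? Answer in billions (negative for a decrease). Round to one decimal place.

¥170.0 billion

Before: m₁ = 1 / (0.19) ≈ 5.2632, MB₁ = 47.5, so M₁ = 5.2632 × 47.5 = 250.002 billion.
After: m₂ = 1 / (0.089) ≈ 11.2360, MB₂ = 47.5 − 10.12 = 37.38, so M₂ = 11.2360 × 37.38 ≈ 420.0017 billion.
ΔM = M₂ − M₁ = 420.0017 − 250.002 = 169.9997 billion.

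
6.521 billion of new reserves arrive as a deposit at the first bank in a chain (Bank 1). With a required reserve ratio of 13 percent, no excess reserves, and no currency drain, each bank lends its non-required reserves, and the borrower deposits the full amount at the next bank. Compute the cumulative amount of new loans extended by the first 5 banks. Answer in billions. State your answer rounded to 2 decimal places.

Bank i lends (1 − rr)^i of the original deposit: Bank 1 lends 6.521·0.8700 ≈ 5.6733, Bank 2 lends 6.521·0.8700² ≈ 4.9357, and so on.
Summing a geometric series: total = 6.521·[0.8700·(1 − 0.8700^5) / (1 − 0.8700)] ≈ 21.8892 billion.

21.89 billion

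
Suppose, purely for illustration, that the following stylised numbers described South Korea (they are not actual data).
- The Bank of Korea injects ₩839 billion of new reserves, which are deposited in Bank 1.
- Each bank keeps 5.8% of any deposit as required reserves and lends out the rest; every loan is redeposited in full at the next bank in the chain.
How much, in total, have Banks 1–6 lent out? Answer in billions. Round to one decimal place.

Bank i lends (1 − rr)^i of the original deposit: Bank 1 lends 839·0.9420 = 790.3380, Bank 2 lends 839·0.9420² ≈ 744.4984, and so on.
Summing a geometric series: total = 839·[0.9420·(1 − 0.9420^6) / (1 − 0.9420)] ≈ 4105.3480 billion.

₩4105.3 billion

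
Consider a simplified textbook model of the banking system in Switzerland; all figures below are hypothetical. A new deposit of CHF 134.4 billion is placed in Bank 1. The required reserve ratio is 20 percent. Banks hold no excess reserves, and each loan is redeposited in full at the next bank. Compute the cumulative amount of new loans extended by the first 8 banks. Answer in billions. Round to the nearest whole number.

Bank i lends (1 − rr)^i of the original deposit: Bank 1 lends 134.4·0.8000 = 107.5200, Bank 2 lends 134.4·0.8000² = 86.0160, and so on.
Summing a geometric series: total = 134.4·[0.8000·(1 − 0.8000^8) / (1 − 0.8000)] ≈ 447.4057 billion.

CHF 447 billion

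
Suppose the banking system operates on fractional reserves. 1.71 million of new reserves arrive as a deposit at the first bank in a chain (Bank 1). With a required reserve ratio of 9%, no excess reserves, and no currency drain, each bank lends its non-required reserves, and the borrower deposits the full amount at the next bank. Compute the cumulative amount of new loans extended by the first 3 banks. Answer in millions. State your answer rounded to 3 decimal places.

Bank i lends (1 − rr)^i of the original deposit: Bank 1 lends 1.71·0.9100 = 1.5561, Bank 2 lends 1.71·0.9100² ≈ 1.4161, and so on.
Summing a geometric series: total = 1.71·[0.9100·(1 − 0.9100^3) / (1 − 0.9100)] ≈ 4.2608 million.

4.261 million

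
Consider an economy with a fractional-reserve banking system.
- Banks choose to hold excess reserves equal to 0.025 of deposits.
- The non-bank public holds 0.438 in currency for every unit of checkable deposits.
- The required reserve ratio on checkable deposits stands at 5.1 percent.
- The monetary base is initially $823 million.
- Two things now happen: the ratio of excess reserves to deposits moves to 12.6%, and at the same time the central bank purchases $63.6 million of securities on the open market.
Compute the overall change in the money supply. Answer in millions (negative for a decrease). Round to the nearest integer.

-229 million

Before: m₁ = (1 + 0.438) / (0.051 + 0.025 + 0.438) ≈ 2.7977, MB₁ = 823, so M₁ = 2.7977 × 823 = 2302.5071 million.
After: m₂ = (1 + 0.438) / (0.051 + 0.126 + 0.438) ≈ 2.3382, MB₂ = 823 + 63.6 = 886.6, so M₂ = 2.3382 × 886.6 ≈ 2073.0481 million.
ΔM = M₂ − M₁ = 2073.0481 − 2302.5071 = -229.459 million.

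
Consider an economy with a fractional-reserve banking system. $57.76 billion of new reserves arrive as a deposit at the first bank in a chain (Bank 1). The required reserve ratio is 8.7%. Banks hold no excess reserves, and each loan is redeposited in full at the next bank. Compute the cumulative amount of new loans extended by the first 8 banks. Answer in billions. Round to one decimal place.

Bank i lends (1 − rr)^i of the original deposit: Bank 1 lends 57.76·0.9130 ≈ 52.7349, Bank 2 lends 57.76·0.9130² ≈ 48.1469, and so on.
Summing a geometric series: total = 57.76·[0.9130·(1 − 0.9130^8) / (1 − 0.9130)] ≈ 313.5005 billion.

$313.5 billion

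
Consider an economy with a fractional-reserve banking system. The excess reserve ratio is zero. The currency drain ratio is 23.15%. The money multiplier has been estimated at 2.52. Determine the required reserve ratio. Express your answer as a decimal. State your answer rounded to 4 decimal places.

Using m = 2.52. Since m = (1 + c)/(c + rr + e), the denominator satisfies c + rr + e = (1 + c)/m = (1 + 0.2315) / 2.52 ≈ 0.488690.
With c = 0.2315 and e = 0, the required reserve ratio is 0.488690 − 0.2315 − 0 = 0.25719.

0.2572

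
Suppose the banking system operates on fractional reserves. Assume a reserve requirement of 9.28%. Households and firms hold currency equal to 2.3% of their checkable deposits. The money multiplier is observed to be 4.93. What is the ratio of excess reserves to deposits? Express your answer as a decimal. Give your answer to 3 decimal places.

0.092

Using m = 4.93. Since m = (1 + c)/(c + rr + e), the denominator satisfies c + rr + e = (1 + c)/m = (1 + 0.023) / 4.93 ≈ 0.207505.
With c = 0.023 and rr = 0.0928, the ratio of excess reserves to deposits is 0.207505 − 0.023 − 0.0928 = 0.091705.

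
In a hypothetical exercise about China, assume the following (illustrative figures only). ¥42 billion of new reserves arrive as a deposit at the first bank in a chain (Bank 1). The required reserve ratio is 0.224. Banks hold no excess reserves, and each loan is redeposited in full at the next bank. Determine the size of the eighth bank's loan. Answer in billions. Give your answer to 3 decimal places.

Each bank lends a fraction (1 − rr) = 0.7760 of the deposit it receives, so Bank 8 receives 42·0.7760^7 and lends 42·0.7760^8 ≈ 5.5226 billion.

¥5.523 billion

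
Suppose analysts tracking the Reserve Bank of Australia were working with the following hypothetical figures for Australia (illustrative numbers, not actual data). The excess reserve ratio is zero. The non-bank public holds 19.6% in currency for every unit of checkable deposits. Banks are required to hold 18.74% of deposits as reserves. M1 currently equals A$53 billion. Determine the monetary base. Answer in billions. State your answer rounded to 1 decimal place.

A$17.0 billion

The money multiplier is m = (1 + c) / (rr + c) = (1 + 0.196) / (0.1874 + 0.196) ≈ 3.1195.
MB = M / m = 53 / 3.1195 ≈ 16.9899 billion.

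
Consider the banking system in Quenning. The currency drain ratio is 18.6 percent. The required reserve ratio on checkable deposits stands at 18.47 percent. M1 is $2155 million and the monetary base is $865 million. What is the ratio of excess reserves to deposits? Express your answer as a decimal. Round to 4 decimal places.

Using m = M/MB = 2155/865 ≈ 2.491329. Since m = (1 + c)/(c + rr + e), the denominator satisfies c + rr + e = (1 + c)/m = (1 + 0.186) / 2.491329 ≈ 0.476051.
With c = 0.186 and rr = 0.1847, the ratio of excess reserves to deposits is 0.476051 − 0.186 − 0.1847 = 0.105351.

0.1054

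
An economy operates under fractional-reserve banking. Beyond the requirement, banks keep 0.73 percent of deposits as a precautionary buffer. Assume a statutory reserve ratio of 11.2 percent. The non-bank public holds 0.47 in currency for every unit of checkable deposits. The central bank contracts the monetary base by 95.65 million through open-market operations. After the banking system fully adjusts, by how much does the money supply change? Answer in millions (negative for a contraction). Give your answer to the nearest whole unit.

The money multiplier is m = (1 + c) / (rr + e + c) = (1 + 0.47) / (0.112 + 0.0073 + 0.47) ≈ 2.4945.
The sale removes 95.65 million of base, so ΔM = m × ΔMB = 2.4945 × (−95.65) ≈ -238.5989 million.

-239 million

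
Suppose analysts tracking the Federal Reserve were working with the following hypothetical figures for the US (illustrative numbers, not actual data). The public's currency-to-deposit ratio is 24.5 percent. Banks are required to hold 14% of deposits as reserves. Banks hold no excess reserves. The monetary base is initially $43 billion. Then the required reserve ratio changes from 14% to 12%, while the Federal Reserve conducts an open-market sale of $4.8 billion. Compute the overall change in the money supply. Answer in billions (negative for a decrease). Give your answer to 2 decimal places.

-8.75 billion

Before: m₁ = (1 + 0.245) / (0.14 + 0.245) ≈ 3.23377, MB₁ = 43, so M₁ = 3.23377 × 43 ≈ 139.0521 billion.
After: m₂ = (1 + 0.245) / (0.12 + 0.245) ≈ 3.41096, MB₂ = 43 − 4.8 = 38.2, so M₂ = 3.41096 × 38.2 ≈ 130.2987 billion.
ΔM = M₂ − M₁ = 130.2987 − 139.0521 = -8.7534 billion.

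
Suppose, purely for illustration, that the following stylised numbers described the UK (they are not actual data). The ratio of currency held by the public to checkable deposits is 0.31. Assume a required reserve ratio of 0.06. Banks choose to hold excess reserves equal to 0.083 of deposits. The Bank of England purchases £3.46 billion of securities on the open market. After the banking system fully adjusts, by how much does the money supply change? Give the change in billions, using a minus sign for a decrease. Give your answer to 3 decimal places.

£10.006 billion

The money multiplier is m = (1 + c) / (rr + e + c) = (1 + 0.31) / (0.06 + 0.083 + 0.31) ≈ 2.89183.
The purchase adds 3.46 billion of base, so ΔM = m × ΔMB = 2.89183 × (+3.46) ≈ 10.0057 billion.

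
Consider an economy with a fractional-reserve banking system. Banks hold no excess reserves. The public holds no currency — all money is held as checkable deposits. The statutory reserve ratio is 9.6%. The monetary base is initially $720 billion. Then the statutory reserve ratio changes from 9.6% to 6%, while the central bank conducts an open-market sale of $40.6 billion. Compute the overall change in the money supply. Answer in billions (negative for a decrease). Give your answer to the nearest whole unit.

$3823 billion

Before: m₁ = 1 / (0.096) ≈ 10.4167, MB₁ = 720, so M₁ = 10.4167 × 720 = 7500.024 billion.
After: m₂ = 1 / (0.06) ≈ 16.6667, MB₂ = 720 − 40.6 = 679.4, so M₂ = 16.6667 × 679.4 ≈ 11323.356 billion.
ΔM = M₂ − M₁ = 11323.356 − 7500.024 = 3823.332 billion.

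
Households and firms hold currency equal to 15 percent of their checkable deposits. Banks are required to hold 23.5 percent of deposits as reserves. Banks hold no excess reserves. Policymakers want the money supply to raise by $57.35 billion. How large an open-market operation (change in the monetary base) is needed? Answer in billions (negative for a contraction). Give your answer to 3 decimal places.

The money multiplier is m = (1 + c) / (rr + c) = (1 + 0.15) / (0.235 + 0.15) ≈ 2.987013.
ΔMB = ΔM / m = (+57.35) / 2.987013 ≈ 19.1998 billion.

$19.200 billion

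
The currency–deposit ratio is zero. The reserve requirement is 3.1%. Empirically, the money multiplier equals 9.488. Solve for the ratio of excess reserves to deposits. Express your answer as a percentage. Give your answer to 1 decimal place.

Using m = 9.488. Since m = (1 + c)/(c + rr + e), the denominator satisfies c + rr + e = (1 + c)/m = (1 + 0) / 9.488 ≈ 0.105396.
With c = 0 and rr = 0.031, the ratio of excess reserves to deposits is 0.105396 − 0 − 0.031 = 0.074396.

7.4%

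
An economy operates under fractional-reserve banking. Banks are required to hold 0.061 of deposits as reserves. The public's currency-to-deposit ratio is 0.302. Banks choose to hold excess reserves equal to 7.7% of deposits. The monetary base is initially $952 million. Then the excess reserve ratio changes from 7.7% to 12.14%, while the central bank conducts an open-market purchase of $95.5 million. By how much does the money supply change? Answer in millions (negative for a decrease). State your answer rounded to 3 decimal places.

-1.520 million

Before: m₁ = (1 + 0.302) / (0.061 + 0.077 + 0.302) ≈ 2.9590909, MB₁ = 952, so M₁ = 2.9590909 × 952 ≈ 2817.0545 million.
After: m₂ = (1 + 0.302) / (0.061 + 0.1214 + 0.302) ≈ 2.6878613, MB₂ = 952 + 95.5 = 1047.5, so M₂ = 2.6878613 × 1047.5 ≈ 2815.5347 million.
ΔM = M₂ − M₁ = 2815.5347 − 2817.0545 = -1.5198 million.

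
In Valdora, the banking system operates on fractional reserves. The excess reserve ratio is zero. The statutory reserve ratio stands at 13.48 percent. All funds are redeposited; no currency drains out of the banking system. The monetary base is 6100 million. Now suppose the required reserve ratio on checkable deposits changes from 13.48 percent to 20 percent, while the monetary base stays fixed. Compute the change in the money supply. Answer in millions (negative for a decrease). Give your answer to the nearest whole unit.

-14752 million

Initially m₁ = 1 / (0.1348) ≈ 7.41840, so M₁ = 7.41840 × 6100 = 45252.24 million.
After the change m₂ = 1 / (0.2) = 5, so M₂ = 5 × 6100 = 30500 million.
ΔM = M₂ − M₁ = 30500 − 45252.24 = -14752.24 million.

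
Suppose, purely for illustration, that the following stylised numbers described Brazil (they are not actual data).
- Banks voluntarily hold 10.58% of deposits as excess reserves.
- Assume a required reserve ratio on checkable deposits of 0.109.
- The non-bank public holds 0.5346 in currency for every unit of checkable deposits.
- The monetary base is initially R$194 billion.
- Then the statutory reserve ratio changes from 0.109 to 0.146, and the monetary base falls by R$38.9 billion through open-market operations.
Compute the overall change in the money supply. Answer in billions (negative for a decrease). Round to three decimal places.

-94.602 billion

Before: m₁ = (1 + 0.5346) / (0.109 + 0.1058 + 0.5346) ≈ 2.0477716, MB₁ = 194, so M₁ = 2.0477716 × 194 ≈ 397.2677 billion.
After: m₂ = (1 + 0.5346) / (0.146 + 0.1058 + 0.5346) ≈ 1.9514242, MB₂ = 194 − 38.9 = 155.1, so M₂ = 1.9514242 × 155.1 ≈ 302.6659 billion.
ΔM = M₂ − M₁ = 302.6659 − 397.2677 = -94.6018 billion.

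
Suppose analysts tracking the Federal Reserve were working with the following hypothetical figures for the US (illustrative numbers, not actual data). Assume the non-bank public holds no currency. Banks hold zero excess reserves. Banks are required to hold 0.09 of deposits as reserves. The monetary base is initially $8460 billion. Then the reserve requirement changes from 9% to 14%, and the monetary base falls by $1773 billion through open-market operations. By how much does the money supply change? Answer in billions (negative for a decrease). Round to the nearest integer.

-46236 billion

Before: m₁ = 1 / (0.09) ≈ 11.11111, MB₁ = 8460, so M₁ = 11.11111 × 8460 = 93999.9906 billion.
After: m₂ = 1 / (0.14) ≈ 7.14286, MB₂ = 8460 − 1773 = 6687, so M₂ = 7.14286 × 6687 ≈ 47764.3048 billion.
ΔM = M₂ − M₁ = 47764.3048 − 93999.9906 = -46235.6858 billion.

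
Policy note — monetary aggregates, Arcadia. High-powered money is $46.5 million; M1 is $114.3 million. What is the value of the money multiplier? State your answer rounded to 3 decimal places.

2.458

The money multiplier is m = M / MB = 114.3 / 46.5 ≈ 2.45806.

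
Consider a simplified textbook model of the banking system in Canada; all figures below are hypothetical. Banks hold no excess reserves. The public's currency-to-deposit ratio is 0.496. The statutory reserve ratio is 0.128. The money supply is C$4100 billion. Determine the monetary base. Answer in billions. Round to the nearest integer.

The money multiplier is m = (1 + c) / (rr + c) = (1 + 0.496) / (0.128 + 0.496) ≈ 2.39744.
MB = M / m = 4100 / 2.39744 ≈ 1710.1575 billion.

C$1710 billion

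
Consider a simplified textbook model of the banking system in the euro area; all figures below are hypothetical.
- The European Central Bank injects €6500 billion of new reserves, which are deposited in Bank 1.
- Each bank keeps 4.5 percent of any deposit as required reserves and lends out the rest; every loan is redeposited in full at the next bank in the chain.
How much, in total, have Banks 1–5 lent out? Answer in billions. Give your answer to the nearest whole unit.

€28367 billion

Bank i lends (1 − rr)^i of the original deposit: Bank 1 lends 6500·0.9550 = 6207.5000, Bank 2 lends 6500·0.9550² = 5928.1625, and so on.
Summing a geometric series: total = 6500·[0.9550·(1 − 0.9550^5) / (1 − 0.9550)] ≈ 28367.0240 billion.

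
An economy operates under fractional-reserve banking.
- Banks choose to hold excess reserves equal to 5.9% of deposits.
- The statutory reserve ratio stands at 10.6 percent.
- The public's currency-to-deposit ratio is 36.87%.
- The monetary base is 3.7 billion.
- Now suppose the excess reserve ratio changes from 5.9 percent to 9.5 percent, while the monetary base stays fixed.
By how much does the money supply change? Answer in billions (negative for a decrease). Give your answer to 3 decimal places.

Initially m₁ = (1 + 0.3687) / (0.106 + 0.059 + 0.3687) ≈ 2.56455, so M₁ = 2.56455 × 3.7 ≈ 9.4888 billion.
After the change m₂ = (1 + 0.3687) / (0.106 + 0.095 + 0.3687) ≈ 2.40249, so M₂ = 2.40249 × 3.7 ≈ 8.8892 billion.
ΔM = M₂ − M₁ = 8.8892 − 9.4888 = -0.5996 billion.

-0.600 billion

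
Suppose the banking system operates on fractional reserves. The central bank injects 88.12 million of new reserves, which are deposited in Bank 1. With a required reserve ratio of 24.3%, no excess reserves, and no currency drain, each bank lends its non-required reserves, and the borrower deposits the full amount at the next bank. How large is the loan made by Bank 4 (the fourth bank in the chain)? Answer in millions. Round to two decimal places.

Each bank lends a fraction (1 − rr) = 0.7570 of the deposit it receives, so Bank 4 receives 88.12·0.7570^3 and lends 88.12·0.7570^4 ≈ 28.9373 million.

28.94 million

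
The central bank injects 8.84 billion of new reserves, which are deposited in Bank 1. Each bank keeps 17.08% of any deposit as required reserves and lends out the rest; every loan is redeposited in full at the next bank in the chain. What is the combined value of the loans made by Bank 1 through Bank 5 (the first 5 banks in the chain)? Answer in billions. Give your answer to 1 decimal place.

26.1 billion

Bank i lends (1 − rr)^i of the original deposit: Bank 1 lends 8.84·0.8292 ≈ 7.3301, Bank 2 lends 8.84·0.8292² ≈ 6.0781, and so on.
Summing a geometric series: total = 8.84·[0.8292·(1 − 0.8292^5) / (1 − 0.8292)] ≈ 26.0928 billion.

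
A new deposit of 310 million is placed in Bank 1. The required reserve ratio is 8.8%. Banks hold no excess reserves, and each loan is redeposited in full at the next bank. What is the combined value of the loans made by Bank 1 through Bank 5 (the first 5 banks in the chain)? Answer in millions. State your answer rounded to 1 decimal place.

1185.8 million

Bank i lends (1 − rr)^i of the original deposit: Bank 1 lends 310·0.9120 = 282.7200, Bank 2 lends 310·0.9120² ≈ 257.8406, and so on.
Summing a geometric series: total = 310·[0.9120·(1 − 0.9120^5) / (1 − 0.9120)] ≈ 1185.7539 million.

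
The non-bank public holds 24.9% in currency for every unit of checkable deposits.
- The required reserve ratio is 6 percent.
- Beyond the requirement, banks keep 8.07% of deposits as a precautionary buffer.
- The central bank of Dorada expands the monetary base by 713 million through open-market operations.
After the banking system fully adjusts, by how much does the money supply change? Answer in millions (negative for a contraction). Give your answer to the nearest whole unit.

2285 million

The money multiplier is m = (1 + c) / (rr + e + c) = (1 + 0.249) / (0.06 + 0.0807 + 0.249) ≈ 3.2050.
The purchase adds 713 million of base, so ΔM = m × ΔMB = 3.2050 × (+713) = 2285.165 million.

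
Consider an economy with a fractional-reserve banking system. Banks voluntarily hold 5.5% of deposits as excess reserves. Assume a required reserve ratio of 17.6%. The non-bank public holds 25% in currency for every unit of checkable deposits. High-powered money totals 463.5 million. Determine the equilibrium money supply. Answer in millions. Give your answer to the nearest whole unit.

1205 million

The money multiplier is m = (1 + c) / (rr + e + c) = (1 + 0.25) / (0.176 + 0.055 + 0.25) ≈ 2.5988.
So M = m × MB = 2.5988 × 463.5 = 1204.5438 million.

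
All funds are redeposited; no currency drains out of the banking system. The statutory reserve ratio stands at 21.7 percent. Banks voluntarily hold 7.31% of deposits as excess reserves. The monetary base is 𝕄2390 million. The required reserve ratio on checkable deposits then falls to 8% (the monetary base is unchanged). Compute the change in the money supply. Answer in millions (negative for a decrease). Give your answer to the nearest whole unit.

Initially m₁ = 1 / (0.217 + 0.0731) ≈ 3.44709, so M₁ = 3.44709 × 2390 = 8238.5451 million.
After the change m₂ = 1 / (0.08 + 0.0731) ≈ 6.53168, so M₂ = 6.53168 × 2390 = 15610.7152 million.
ΔM = M₂ − M₁ = 15610.7152 − 8238.5451 = 7372.1701 million.

𝕄7372 million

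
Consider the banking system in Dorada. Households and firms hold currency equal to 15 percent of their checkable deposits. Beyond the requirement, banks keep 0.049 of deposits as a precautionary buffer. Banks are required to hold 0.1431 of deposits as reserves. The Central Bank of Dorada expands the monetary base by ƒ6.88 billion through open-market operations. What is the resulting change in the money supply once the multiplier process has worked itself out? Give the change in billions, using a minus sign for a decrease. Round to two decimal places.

ƒ23.13 billion

The money multiplier is m = (1 + c) / (rr + e + c) = (1 + 0.15) / (0.1431 + 0.049 + 0.15) ≈ 3.3616.
The purchase adds 6.88 billion of base, so ΔM = m × ΔMB = 3.3616 × (+6.88) ≈ 23.1278 billion.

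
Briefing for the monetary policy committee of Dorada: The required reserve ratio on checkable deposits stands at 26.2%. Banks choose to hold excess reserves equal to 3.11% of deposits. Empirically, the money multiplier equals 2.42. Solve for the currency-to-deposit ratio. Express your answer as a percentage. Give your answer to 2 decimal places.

Using m = 2.42. From m = (1 + c)/(c + rr + e), rearranging gives 1 + c = m·(c + rr + e), so c·(1 − m) = m·(rr + e) − 1.
Hence c = [m·(rr + e) − 1]/(1 − m) = [2.42 × (0.262 + 0.0311) − 1] / (1 − 2.42) ≈ 0.204717.

20.47%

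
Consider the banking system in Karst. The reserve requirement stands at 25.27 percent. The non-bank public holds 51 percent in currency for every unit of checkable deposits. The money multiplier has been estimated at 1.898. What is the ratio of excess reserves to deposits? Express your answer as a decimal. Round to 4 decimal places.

0.0329

Using m = 1.898. Since m = (1 + c)/(c + rr + e), the denominator satisfies c + rr + e = (1 + c)/m = (1 + 0.51) / 1.898 ≈ 0.795574.
With c = 0.51 and rr = 0.2527, the ratio of excess reserves to deposits is 0.795574 − 0.51 − 0.2527 = 0.032874.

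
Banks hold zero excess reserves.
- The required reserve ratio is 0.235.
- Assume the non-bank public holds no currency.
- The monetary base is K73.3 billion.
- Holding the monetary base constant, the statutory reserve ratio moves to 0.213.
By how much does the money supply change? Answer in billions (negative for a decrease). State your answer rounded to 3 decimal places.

Initially m₁ = 1 / (0.235) ≈ 4.255319, so M₁ = 4.255319 × 73.3 ≈ 311.9149 billion.
After the change m₂ = 1 / (0.213) ≈ 4.694836, so M₂ = 4.694836 × 73.3 ≈ 344.1315 billion.
ΔM = M₂ − M₁ = 344.1315 − 311.9149 = 32.2166 billion.

K32.217 billion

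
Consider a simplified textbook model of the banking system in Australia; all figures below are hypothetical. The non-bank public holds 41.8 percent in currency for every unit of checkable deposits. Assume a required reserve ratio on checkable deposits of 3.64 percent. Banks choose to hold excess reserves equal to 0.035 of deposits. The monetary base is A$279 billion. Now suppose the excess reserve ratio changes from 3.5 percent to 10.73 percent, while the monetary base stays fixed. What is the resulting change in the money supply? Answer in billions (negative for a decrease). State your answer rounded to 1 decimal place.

Initially m₁ = (1 + 0.418) / (0.0364 + 0.035 + 0.418) ≈ 2.89743, so M₁ = 2.89743 × 279 ≈ 808.383 billion.
After the change m₂ = (1 + 0.418) / (0.0364 + 0.1073 + 0.418) ≈ 2.52448, so M₂ = 2.52448 × 279 ≈ 704.3299 billion.
ΔM = M₂ − M₁ = 704.3299 − 808.383 = -104.0531 billion.

-104.1 billion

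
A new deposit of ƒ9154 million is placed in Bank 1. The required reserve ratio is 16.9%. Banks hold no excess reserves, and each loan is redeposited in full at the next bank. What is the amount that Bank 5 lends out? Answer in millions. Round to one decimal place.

Each bank lends a fraction (1 − rr) = 0.8310 of the deposit it receives, so Bank 5 receives 9154·0.8310^4 and lends 9154·0.8310^5 ≈ 3627.5719 million.

ƒ3627.6 million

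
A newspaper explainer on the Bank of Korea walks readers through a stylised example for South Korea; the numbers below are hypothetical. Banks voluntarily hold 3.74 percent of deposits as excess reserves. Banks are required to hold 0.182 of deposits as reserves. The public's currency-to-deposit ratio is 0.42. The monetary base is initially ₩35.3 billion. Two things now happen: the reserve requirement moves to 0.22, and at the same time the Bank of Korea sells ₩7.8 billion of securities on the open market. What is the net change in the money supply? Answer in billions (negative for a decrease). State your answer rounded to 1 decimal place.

Before: m₁ = (1 + 0.42) / (0.182 + 0.0374 + 0.42) ≈ 2.2208, MB₁ = 35.3, so M₁ = 2.2208 × 35.3 ≈ 78.3942 billion.
After: m₂ = (1 + 0.42) / (0.22 + 0.0374 + 0.42) ≈ 2.0963, MB₂ = 35.3 − 7.8 = 27.5, so M₂ = 2.0963 × 27.5 ≈ 57.6482 billion.
ΔM = M₂ − M₁ = 57.6482 − 78.3942 = -20.746 billion.

-20.7 billion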